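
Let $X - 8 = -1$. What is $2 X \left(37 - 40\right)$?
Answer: $-42$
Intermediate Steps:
$X = 7$ ($X = 8 - 1 = 7$)
$2 X \left(37 - 40\right) = 2 \cdot 7 \left(37 - 40\right) = 14 \left(-3\right) = -42$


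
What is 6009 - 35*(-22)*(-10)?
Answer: -1691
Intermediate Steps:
6009 - 35*(-22)*(-10) = 6009 - (-770)*(-10) = 6009 - 1*7700 = 6009 - 7700 = -1691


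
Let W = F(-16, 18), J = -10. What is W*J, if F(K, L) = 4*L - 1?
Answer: -710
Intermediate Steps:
F(K, L) = -1 + 4*L
W = 71 (W = -1 + 4*18 = -1 + 72 = 71)
W*J = 71*(-10) = -710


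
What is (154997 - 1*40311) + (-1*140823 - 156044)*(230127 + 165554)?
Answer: -117464516741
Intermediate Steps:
(154997 - 1*40311) + (-1*140823 - 156044)*(230127 + 165554) = (154997 - 40311) + (-140823 - 156044)*395681 = 114686 - 296867*395681 = 114686 - 117464631427 = -117464516741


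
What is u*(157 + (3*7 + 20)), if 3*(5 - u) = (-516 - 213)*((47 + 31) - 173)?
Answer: -4569840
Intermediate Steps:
u = -23080 (u = 5 - (-516 - 213)*((47 + 31) - 173)/3 = 5 - (-243)*(78 - 173) = 5 - (-243)*(-95) = 5 - 1/3*69255 = 5 - 23085 = -23080)
u*(157 + (3*7 + 20)) = -23080*(157 + (3*7 + 20)) = -23080*(157 + (21 + 20)) = -23080*(157 + 41) = -23080*198 = -4569840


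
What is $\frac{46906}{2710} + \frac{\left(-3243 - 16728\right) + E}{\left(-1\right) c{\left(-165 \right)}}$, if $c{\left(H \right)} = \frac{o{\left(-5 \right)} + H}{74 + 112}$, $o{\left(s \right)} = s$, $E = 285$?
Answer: $- \frac{29161621}{1355} \approx -21522.0$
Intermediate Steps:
$c{\left(H \right)} = - \frac{5}{186} + \frac{H}{186}$ ($c{\left(H \right)} = \frac{-5 + H}{74 + 112} = \frac{-5 + H}{186} = \left(-5 + H\right) \frac{1}{186} = - \frac{5}{186} + \frac{H}{186}$)
$\frac{46906}{2710} + \frac{\left(-3243 - 16728\right) + E}{\left(-1\right) c{\left(-165 \right)}} = \frac{46906}{2710} + \frac{\left(-3243 - 16728\right) + 285}{\left(-1\right) \left(- \frac{5}{186} + \frac{1}{186} \left(-165\right)\right)} = 46906 \cdot \frac{1}{2710} + \frac{-19971 + 285}{\left(-1\right) \left(- \frac{5}{186} - \frac{55}{62}\right)} = \frac{23453}{1355} - \frac{19686}{\left(-1\right) \left(- \frac{85}{93}\right)} = \frac{23453}{1355} - \frac{19686}{\frac{85}{93}} = \frac{23453}{1355} - \frac{107694}{5} = - \frac{29161621}{1355}$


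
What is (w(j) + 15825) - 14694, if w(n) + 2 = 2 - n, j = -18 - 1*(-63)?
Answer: 1086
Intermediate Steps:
j = 45 (j = -18 + 63 = 45)
w(n) = -n (w(n) = -2 + (2 - n) = -n)
(w(j) + 15825) - 14694 = (-1*45 + 15825) - 14694 = (-45 + 15825) - 14694 = 15780 - 14694 = 1086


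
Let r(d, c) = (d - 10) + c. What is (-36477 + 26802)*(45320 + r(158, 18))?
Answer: -440077050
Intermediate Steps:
r(d, c) = -10 + c + d (r(d, c) = (-10 + d) + c = -10 + c + d)
(-36477 + 26802)*(45320 + r(158, 18)) = (-36477 + 26802)*(45320 + (-10 + 18 + 158)) = -9675*(45320 + 166) = -9675*45486 = -440077050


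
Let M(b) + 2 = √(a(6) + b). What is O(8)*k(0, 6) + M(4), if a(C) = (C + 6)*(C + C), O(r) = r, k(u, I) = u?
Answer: -2 + 2*√37 ≈ 10.166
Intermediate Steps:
a(C) = 2*C*(6 + C) (a(C) = (6 + C)*(2*C) = 2*C*(6 + C))
M(b) = -2 + √(144 + b) (M(b) = -2 + √(2*6*(6 + 6) + b) = -2 + √(2*6*12 + b) = -2 + √(144 + b))
O(8)*k(0, 6) + M(4) = 8*0 + (-2 + √(144 + 4)) = 0 + (-2 + √148) = 0 + (-2 + 2*√37) = -2 + 2*√37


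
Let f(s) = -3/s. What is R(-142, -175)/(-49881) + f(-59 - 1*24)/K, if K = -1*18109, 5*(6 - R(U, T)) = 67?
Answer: 4220348/28835956695 ≈ 0.00014636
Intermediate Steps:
R(U, T) = -37/5 (R(U, T) = 6 - ⅕*67 = 6 - 67/5 = -37/5)
K = -18109
R(-142, -175)/(-49881) + f(-59 - 1*24)/K = -37/5/(-49881) - 3/(-59 - 1*24)/(-18109) = -37/5*(-1/49881) - 3/(-59 - 24)*(-1/18109) = 37/249405 - 3/(-83)*(-1/18109) = 37/249405 - 3*(-1/83)*(-1/18109) = 37/249405 + (3/83)*(-1/18109) = 37/249405 - 3/1503047 = 4220348/28835956695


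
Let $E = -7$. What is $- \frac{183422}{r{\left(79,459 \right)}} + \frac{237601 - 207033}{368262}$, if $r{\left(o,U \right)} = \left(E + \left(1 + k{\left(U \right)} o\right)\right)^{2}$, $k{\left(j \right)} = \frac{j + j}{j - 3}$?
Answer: $- \frac{21445459136012}{2767696813899} \approx -7.7485$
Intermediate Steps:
$k{\left(j \right)} = \frac{2 j}{-3 + j}$
$r{\left(o,U \right)} = \left(-6 + \frac{2 U o}{-3 + U}\right)^{2}$ ($r{\left(o,U \right)} = \left(-7 + \left(1 + \frac{2 U}{-3 + U} o\right)\right)^{2} = \left(-7 + \left(1 + \frac{2 U o}{-3 + U}\right)\right)^{2} = \left(-6 + \frac{2 U o}{-3 + U}\right)^{2}$)
$- \frac{183422}{r{\left(79,459 \right)}} + \frac{237601 - 207033}{368262} = - \frac{183422}{4 \frac{1}{\left(-3 + 459\right)^{2}} \left(9 - 1377 + 459 \cdot 79\right)^{2}} + \frac{237601 - 207033}{368262} = - \frac{183422}{4 \cdot \frac{1}{207936} \left(9 - 1377 + 36261\right)^{2}} + \left(237601 - 207033\right) \frac{1}{368262} = - \frac{183422}{4 \cdot \frac{1}{207936} \cdot 34893^{2}} + 30568 \cdot \frac{1}{368262} = - \frac{183422}{4 \cdot \frac{1}{207936} \cdot 1217521449} + \frac{15284}{184131} = - \frac{183422}{\frac{135280161}{5776}} + \frac{15284}{184131} = \left(-183422\right) \frac{5776}{135280161} + \frac{15284}{184131} = - \frac{1059445472}{135280161} + \frac{15284}{184131} = - \frac{21445459136012}{2767696813899}$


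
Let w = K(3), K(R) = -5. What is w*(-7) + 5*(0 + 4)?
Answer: 55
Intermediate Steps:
w = -5
w*(-7) + 5*(0 + 4) = -5*(-7) + 5*(0 + 4) = 35 + 5*4 = 35 + 20 = 55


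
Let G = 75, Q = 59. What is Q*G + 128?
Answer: 4553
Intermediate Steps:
Q*G + 128 = 59*75 + 128 = 4425 + 128 = 4553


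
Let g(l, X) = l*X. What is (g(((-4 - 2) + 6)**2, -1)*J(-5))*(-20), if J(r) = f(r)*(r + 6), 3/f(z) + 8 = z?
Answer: 0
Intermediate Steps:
f(z) = 3/(-8 + z)
g(l, X) = X*l
J(r) = 3*(6 + r)/(-8 + r) (J(r) = (3/(-8 + r))*(r + 6) = (3/(-8 + r))*(6 + r) = 3*(6 + r)/(-8 + r))
(g(((-4 - 2) + 6)**2, -1)*J(-5))*(-20) = ((-((-4 - 2) + 6)**2)*(3*(6 - 5)/(-8 - 5)))*(-20) = ((-(-6 + 6)**2)*(3*1/(-13)))*(-20) = ((-1*0**2)*(3*(-1/13)*1))*(-20) = (-1*0*(-3/13))*(-20) = (0*(-3/13))*(-20) = 0*(-20) = 0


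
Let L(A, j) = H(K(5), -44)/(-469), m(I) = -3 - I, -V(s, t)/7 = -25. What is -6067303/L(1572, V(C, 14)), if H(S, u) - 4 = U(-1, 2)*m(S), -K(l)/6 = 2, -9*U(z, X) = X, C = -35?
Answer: 2845565107/2 ≈ 1.4228e+9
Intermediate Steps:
U(z, X) = -X/9
V(s, t) = 175 (V(s, t) = -7*(-25) = 175)
K(l) = -12 (K(l) = -6*2 = -12)
H(S, u) = 14/3 + 2*S/9 (H(S, u) = 4 + (-⅑*2)*(-3 - S) = 4 - 2*(-3 - S)/9 = 4 + (⅔ + 2*S/9) = 14/3 + 2*S/9)
L(A, j) = -2/469 (L(A, j) = (14/3 + (2/9)*(-12))/(-469) = (14/3 - 8/3)*(-1/469) = 2*(-1/469) = -2/469)
-6067303/L(1572, V(C, 14)) = -6067303/(-2/469) = -6067303*(-469/2) = 2845565107/2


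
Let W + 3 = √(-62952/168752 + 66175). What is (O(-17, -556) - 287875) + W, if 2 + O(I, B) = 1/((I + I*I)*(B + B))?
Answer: -87073336321/302464 + 121*√2011123054/21094 ≈ -2.8762e+5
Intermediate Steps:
W = -3 + 121*√2011123054/21094 (W = -3 + √(-62952/168752 + 66175) = -3 + √(-62952*1/168752 + 66175) = -3 + √(-7869/21094 + 66175) = -3 + √(1395887581/21094) = -3 + 121*√2011123054/21094 ≈ 254.24)
O(I, B) = -2 + 1/(2*B*(I + I²)) (O(I, B) = -2 + 1/((I + I*I)*(B + B)) = -2 + 1/((I + I²)*(2*B)) = -2 + 1/(2*B*(I + I²)))
(O(-17, -556) - 287875) + W = ((½)*(1 - 4*(-556)*(-17) - 4*(-556)*(-17)²)/(-556*(-17)*(1 - 17)) - 287875) + (-3 + 121*√2011123054/21094) = ((½)*(-1/556)*(-1/17)*(1 - 37808 - 4*(-556)*289)/(-16) - 287875) + (-3 + 121*√2011123054/21094) = ((½)*(-1/556)*(-1/17)*(-1/16)*(1 - 37808 + 642736) - 287875) + (-3 + 121*√2011123054/21094) = ((½)*(-1/556)*(-1/17)*(-1/16)*604929 - 287875) + (-3 + 121*√2011123054/21094) = (-604929/302464 - 287875) + (-3 + 121*√2011123054/21094) = -87072428929/302464 + (-3 + 121*√2011123054/21094) = -87073336321/302464 + 121*√2011123054/21094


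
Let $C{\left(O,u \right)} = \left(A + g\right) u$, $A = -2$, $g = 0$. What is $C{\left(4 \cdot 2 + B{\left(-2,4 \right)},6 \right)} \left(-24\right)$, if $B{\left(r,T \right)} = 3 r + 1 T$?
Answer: $288$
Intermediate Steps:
$B{\left(r,T \right)} = T + 3 r$ ($B{\left(r,T \right)} = 3 r + T = T + 3 r$)
$C{\left(O,u \right)} = - 2 u$ ($C{\left(O,u \right)} = \left(-2 + 0\right) u = - 2 u$)
$C{\left(4 \cdot 2 + B{\left(-2,4 \right)},6 \right)} \left(-24\right) = \left(-2\right) 6 \left(-24\right) = \left(-12\right) \left(-24\right) = 288$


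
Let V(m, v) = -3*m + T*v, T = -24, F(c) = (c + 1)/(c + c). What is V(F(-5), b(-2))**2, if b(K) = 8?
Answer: 933156/25 ≈ 37326.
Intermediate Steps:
F(c) = (1 + c)/(2*c) (F(c) = (1 + c)/((2*c)) = (1 + c)*(1/(2*c)) = (1 + c)/(2*c))
V(m, v) = -24*v - 3*m (V(m, v) = -3*m - 24*v = -24*v - 3*m)
V(F(-5), b(-2))**2 = (-24*8 - 3*(1 - 5)/(2*(-5)))**2 = (-192 - 3*(-1)*(-4)/(2*5))**2 = (-192 - 3*2/5)**2 = (-192 - 6/5)**2 = (-966/5)**2 = 933156/25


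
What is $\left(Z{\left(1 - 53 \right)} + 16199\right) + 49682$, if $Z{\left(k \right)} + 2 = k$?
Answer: $65827$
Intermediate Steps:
$Z{\left(k \right)} = -2 + k$
$\left(Z{\left(1 - 53 \right)} + 16199\right) + 49682 = \left(\left(-2 + \left(1 - 53\right)\right) + 16199\right) + 49682 = \left(\left(-2 - 52\right) + 16199\right) + 49682 = \left(-54 + 16199\right) + 49682 = 16145 + 49682 = 65827$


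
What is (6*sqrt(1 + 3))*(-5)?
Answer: -60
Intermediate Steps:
(6*sqrt(1 + 3))*(-5) = (6*sqrt(4))*(-5) = (6*2)*(-5) = 12*(-5) = -60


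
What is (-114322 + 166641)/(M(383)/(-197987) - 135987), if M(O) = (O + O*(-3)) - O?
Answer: -10358481853/26923657020 ≈ -0.38474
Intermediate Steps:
M(O) = -3*O (M(O) = (O - 3*O) - O = -2*O - O = -3*O)
(-114322 + 166641)/(M(383)/(-197987) - 135987) = (-114322 + 166641)/(-3*383/(-197987) - 135987) = 52319/(-1149*(-1/197987) - 135987) = 52319/(1149/197987 - 135987) = 52319/(-26923657020/197987) = 52319*(-197987/26923657020) = -10358481853/26923657020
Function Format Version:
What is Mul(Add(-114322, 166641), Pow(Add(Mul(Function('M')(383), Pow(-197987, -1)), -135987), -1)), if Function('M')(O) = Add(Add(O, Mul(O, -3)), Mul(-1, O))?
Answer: Rational(-10358481853, 26923657020) ≈ -0.38474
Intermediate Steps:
Function('M')(O) = Mul(-3, O) (Function('M')(O) = Add(Add(O, Mul(-3, O)), Mul(-1, O)) = Add(Mul(-2, O), Mul(-1, O)) = Mul(-3, O))
Mul(Add(-114322, 166641), Pow(Add(Mul(Function('M')(383), Pow(-197987, -1)), -135987), -1)) = Mul(Add(-114322, 166641), Pow(Add(Mul(Mul(-3, 383), Pow(-197987, -1)), -135987), -1)) = Mul(52319, Pow(Add(Mul(-1149, Rational(-1, 197987)), -135987), -1)) = Mul(52319, Pow(Add(Rational(1149, 197987), -135987), -1)) = Mul(52319, Pow(Rational(-26923657020, 197987), -1)) = Mul(52319, Rational(-197987, 26923657020)) = Rational(-10358481853, 26923657020)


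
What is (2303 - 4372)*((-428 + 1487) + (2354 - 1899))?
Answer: -3132466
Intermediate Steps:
(2303 - 4372)*((-428 + 1487) + (2354 - 1899)) = -2069*(1059 + 455) = -2069*1514 = -3132466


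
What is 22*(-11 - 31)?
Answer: -924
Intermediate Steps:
22*(-11 - 31) = 22*(-42) = -924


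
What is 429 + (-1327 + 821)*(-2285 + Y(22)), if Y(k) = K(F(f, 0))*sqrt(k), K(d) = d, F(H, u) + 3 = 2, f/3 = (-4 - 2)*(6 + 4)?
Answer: 1156639 + 506*sqrt(22) ≈ 1.1590e+6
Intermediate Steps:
f = -180 (f = 3*((-4 - 2)*(6 + 4)) = 3*(-6*10) = 3*(-60) = -180)
F(H, u) = -1 (F(H, u) = -3 + 2 = -1)
Y(k) = -sqrt(k)
429 + (-1327 + 821)*(-2285 + Y(22)) = 429 + (-1327 + 821)*(-2285 - sqrt(22)) = 429 - 506*(-2285 - sqrt(22)) = 429 + (1156210 + 506*sqrt(22)) = 1156639 + 506*sqrt(22)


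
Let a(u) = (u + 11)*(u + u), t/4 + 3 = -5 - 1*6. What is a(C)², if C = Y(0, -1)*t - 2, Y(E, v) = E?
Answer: 1296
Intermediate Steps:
t = -56 (t = -12 + 4*(-5 - 1*6) = -12 + 4*(-5 - 6) = -12 + 4*(-11) = -12 - 44 = -56)
C = -2 (C = 0*(-56) - 2 = 0 - 2 = -2)
a(u) = 2*u*(11 + u) (a(u) = (11 + u)*(2*u) = 2*u*(11 + u))
a(C)² = (2*(-2)*(11 - 2))² = (2*(-2)*9)² = (-36)² = 1296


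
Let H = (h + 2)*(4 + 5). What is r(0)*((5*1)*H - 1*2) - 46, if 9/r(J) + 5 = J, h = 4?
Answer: -2642/5 ≈ -528.40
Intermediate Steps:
H = 54 (H = (4 + 2)*(4 + 5) = 6*9 = 54)
r(J) = 9/(-5 + J)
r(0)*((5*1)*H - 1*2) - 46 = (9/(-5 + 0))*((5*1)*54 - 1*2) - 46 = (9/(-5))*(5*54 - 2) - 46 = (9*(-⅕))*(270 - 2) - 46 = -9/5*268 - 46 = -2412/5 - 46 = -2642/5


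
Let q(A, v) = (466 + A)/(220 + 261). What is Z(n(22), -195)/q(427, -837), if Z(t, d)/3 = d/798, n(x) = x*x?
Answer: -93795/237538 ≈ -0.39486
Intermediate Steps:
n(x) = x**2
q(A, v) = 466/481 + A/481 (q(A, v) = (466 + A)/481 = (466 + A)*(1/481) = 466/481 + A/481)
Z(t, d) = d/266 (Z(t, d) = 3*(d/798) = d/266)
Z(n(22), -195)/q(427, -837) = ((1/266)*(-195))/(466/481 + (1/481)*427) = -195/(266*(466/481 + 427/481)) = -195/(266*893/481) = -195/266*481/893 = -93795/237538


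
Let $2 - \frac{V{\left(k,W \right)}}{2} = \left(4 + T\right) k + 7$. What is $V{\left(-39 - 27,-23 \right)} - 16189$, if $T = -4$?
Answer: $-16199$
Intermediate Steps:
$V{\left(k,W \right)} = -10$ ($V{\left(k,W \right)} = 4 - 2 \left(\left(4 - 4\right) k + 7\right) = 4 - 2 \left(0 k + 7\right) = 4 - 2 \left(0 + 7\right) = 4 - 14 = -10$)
$V{\left(-39 - 27,-23 \right)} - 16189 = -10 - 16189 = -16199$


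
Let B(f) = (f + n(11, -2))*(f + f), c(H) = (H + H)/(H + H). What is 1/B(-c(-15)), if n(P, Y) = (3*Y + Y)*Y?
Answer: -1/30 ≈ -0.033333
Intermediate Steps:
c(H) = 1 (c(H) = (2*H)/((2*H)) = (2*H)*(1/(2*H)) = 1)
n(P, Y) = 4*Y**2 (n(P, Y) = (4*Y)*Y = 4*Y**2)
B(f) = 2*f*(16 + f) (B(f) = (f + 4*(-2)**2)*(f + f) = (f + 4*4)*(2*f) = (f + 16)*(2*f) = (16 + f)*(2*f) = 2*f*(16 + f))
1/B(-c(-15)) = 1/(2*(-1*1)*(16 - 1*1)) = 1/(2*(-1)*(16 - 1)) = 1/(2*(-1)*15) = 1/(-30) = -1/30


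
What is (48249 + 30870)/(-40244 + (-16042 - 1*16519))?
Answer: -79119/72805 ≈ -1.0867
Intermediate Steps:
(48249 + 30870)/(-40244 + (-16042 - 1*16519)) = 79119/(-40244 + (-16042 - 16519)) = 79119/(-40244 - 32561) = 79119/(-72805) = 79119*(-1/72805) = -79119/72805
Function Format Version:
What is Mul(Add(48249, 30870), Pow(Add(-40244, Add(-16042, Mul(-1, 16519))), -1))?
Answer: Rational(-79119, 72805) ≈ -1.0867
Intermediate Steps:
Mul(Add(48249, 30870), Pow(Add(-40244, Add(-16042, Mul(-1, 16519))), -1)) = Mul(79119, Pow(Add(-40244, Add(-16042, -16519)), -1)) = Mul(79119, Pow(Add(-40244, -32561), -1)) = Mul(79119, Pow(-72805, -1)) = Mul(79119, Rational(-1, 72805)) = Rational(-79119, 72805)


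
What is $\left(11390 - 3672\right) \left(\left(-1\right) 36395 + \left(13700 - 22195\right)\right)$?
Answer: $-346461020$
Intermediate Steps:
$\left(11390 - 3672\right) \left(\left(-1\right) 36395 + \left(13700 - 22195\right)\right) = 7718 \left(-36395 - 8495\right) = 7718 \left(-44890\right) = -346461020$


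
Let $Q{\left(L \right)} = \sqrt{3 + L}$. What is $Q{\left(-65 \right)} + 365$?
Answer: $365 + i \sqrt{62} \approx 365.0 + 7.874 i$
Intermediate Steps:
$Q{\left(-65 \right)} + 365 = \sqrt{3 - 65} + 365 = \sqrt{-62} + 365 = i \sqrt{62} + 365 = 365 + i \sqrt{62}$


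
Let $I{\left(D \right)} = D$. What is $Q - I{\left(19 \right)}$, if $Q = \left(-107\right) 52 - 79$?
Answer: $-5662$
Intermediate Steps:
$Q = -5643$ ($Q = -5564 - 79 = -5643$)
$Q - I{\left(19 \right)} = -5643 - 19 = -5662$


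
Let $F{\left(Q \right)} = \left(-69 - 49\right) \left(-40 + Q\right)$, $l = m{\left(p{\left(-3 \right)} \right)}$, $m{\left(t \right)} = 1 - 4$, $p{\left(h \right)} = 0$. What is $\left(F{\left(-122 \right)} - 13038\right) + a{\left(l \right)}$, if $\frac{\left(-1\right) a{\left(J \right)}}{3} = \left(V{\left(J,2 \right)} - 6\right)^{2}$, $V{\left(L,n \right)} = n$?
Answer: $6030$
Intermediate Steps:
$m{\left(t \right)} = -3$
$l = -3$
$F{\left(Q \right)} = 4720 - 118 Q$ ($F{\left(Q \right)} = - 118 \left(-40 + Q\right) = 4720 - 118 Q$)
$a{\left(J \right)} = -48$ ($a{\left(J \right)} = - 3 \left(2 - 6\right)^{2} = - 3 \left(-4\right)^{2} = \left(-3\right) 16 = -48$)
$\left(F{\left(-122 \right)} - 13038\right) + a{\left(l \right)} = \left(\left(4720 - -14396\right) - 13038\right) - 48 = \left(\left(4720 + 14396\right) - 13038\right) - 48 = \left(19116 - 13038\right) - 48 = 6078 - 48 = 6030$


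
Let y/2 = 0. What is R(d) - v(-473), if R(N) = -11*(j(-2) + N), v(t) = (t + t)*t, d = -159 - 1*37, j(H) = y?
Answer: -445302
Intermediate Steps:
y = 0 (y = 2*0 = 0)
j(H) = 0
d = -196 (d = -159 - 37 = -196)
v(t) = 2*t**2 (v(t) = (2*t)*t = 2*t**2)
R(N) = -11*N (R(N) = -11*(0 + N) = -11*N)
R(d) - v(-473) = -11*(-196) - 2*(-473)**2 = 2156 - 2*223729 = 2156 - 1*447458 = 2156 - 447458 = -445302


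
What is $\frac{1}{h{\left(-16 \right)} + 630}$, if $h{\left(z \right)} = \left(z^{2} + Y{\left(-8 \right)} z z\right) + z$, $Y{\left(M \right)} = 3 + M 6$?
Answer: $- \frac{1}{10650} \approx -9.3897 \cdot 10^{-5}$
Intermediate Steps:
$Y{\left(M \right)} = 3 + 6 M$
$h{\left(z \right)} = z - 44 z^{2}$ ($h{\left(z \right)} = \left(z^{2} + \left(3 + 6 \left(-8\right)\right) z z\right) + z = \left(z^{2} + \left(3 - 48\right) z z\right) + z = \left(z^{2} + - 45 z z\right) + z = \left(z^{2} - 45 z^{2}\right) + z = - 44 z^{2} + z = z - 44 z^{2}$)
$\frac{1}{h{\left(-16 \right)} + 630} = \frac{1}{- 16 \left(1 - -704\right) + 630} = \frac{1}{- 16 \left(1 + 704\right) + 630} = \frac{1}{\left(-16\right) 705 + 630} = \frac{1}{-11280 + 630} = \frac{1}{-10650} = - \frac{1}{10650}$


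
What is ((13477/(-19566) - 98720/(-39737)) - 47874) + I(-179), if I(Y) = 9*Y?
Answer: -38472901596899/777494142 ≈ -49483.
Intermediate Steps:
((13477/(-19566) - 98720/(-39737)) - 47874) + I(-179) = ((13477/(-19566) - 98720/(-39737)) - 47874) + 9*(-179) = ((13477*(-1/19566) - 98720*(-1/39737)) - 47874) - 1611 = ((-13477/19566 + 98720/39737) - 47874) - 1611 = (1396019971/777494142 - 47874) - 1611 = -37220358534137/777494142 - 1611 = -38472901596899/777494142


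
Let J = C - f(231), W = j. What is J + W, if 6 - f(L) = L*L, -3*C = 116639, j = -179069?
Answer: -493781/3 ≈ -1.6459e+5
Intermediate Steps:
C = -116639/3 (C = -⅓*116639 = -116639/3 ≈ -38880.)
f(L) = 6 - L² (f(L) = 6 - L*L = 6 - L²)
W = -179069
J = 43426/3 (J = -116639/3 - (6 - 1*231²) = -116639/3 - (6 - 1*53361) = -116639/3 - (6 - 53361) = -116639/3 - 1*(-53355) = -116639/3 + 53355 = 43426/3 ≈ 14475.)
J + W = 43426/3 - 179069 = -493781/3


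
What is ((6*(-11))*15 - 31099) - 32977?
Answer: -65066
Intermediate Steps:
((6*(-11))*15 - 31099) - 32977 = (-66*15 - 31099) - 32977 = (-990 - 31099) - 32977 = -32089 - 32977 = -65066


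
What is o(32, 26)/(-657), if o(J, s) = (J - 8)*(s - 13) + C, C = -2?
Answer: -310/657 ≈ -0.47184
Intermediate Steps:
o(J, s) = -2 + (-13 + s)*(-8 + J) (o(J, s) = (J - 8)*(s - 13) - 2 = (-8 + J)*(-13 + s) - 2 = (-13 + s)*(-8 + J) - 2 = -2 + (-13 + s)*(-8 + J))
o(32, 26)/(-657) = (102 - 13*32 - 8*26 + 32*26)/(-657) = (102 - 416 - 208 + 832)*(-1/657) = 310*(-1/657) = -310/657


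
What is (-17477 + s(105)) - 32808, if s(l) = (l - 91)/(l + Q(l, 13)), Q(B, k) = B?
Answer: -754274/15 ≈ -50285.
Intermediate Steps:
s(l) = (-91 + l)/(2*l) (s(l) = (l - 91)/(l + l) = (-91 + l)/((2*l)) = (-91 + l)*(1/(2*l)) = (-91 + l)/(2*l))
(-17477 + s(105)) - 32808 = (-17477 + (½)*(-91 + 105)/105) - 32808 = (-17477 + (½)*(1/105)*14) - 32808 = (-17477 + 1/15) - 32808 = -262154/15 - 32808 = -754274/15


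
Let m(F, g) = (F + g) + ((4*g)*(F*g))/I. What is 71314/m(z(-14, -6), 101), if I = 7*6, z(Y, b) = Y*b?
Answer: 71314/81793 ≈ 0.87188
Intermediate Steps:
I = 42
m(F, g) = F + g + 2*F*g²/21 (m(F, g) = (F + g) + ((4*g)*(F*g))/42 = (F + g) + (4*F*g²)*(1/42) = (F + g) + 2*F*g²/21 = F + g + 2*F*g²/21)
71314/m(z(-14, -6), 101) = 71314/(-14*(-6) + 101 + (2/21)*(-14*(-6))*101²) = 71314/(84 + 101 + (2/21)*84*10201) = 71314/(84 + 101 + 81608) = 71314/81793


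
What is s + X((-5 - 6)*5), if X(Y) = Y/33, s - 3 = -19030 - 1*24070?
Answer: -129296/3 ≈ -43099.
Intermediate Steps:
s = -43097 (s = 3 + (-19030 - 1*24070) = 3 + (-19030 - 24070) = 3 - 43100 = -43097)
X(Y) = Y/33 (X(Y) = Y*(1/33) = Y/33)
s + X((-5 - 6)*5) = -43097 + ((-5 - 6)*5)/33 = -43097 + (-11*5)/33 = -43097 + (1/33)*(-55) = -43097 - 5/3 = -129296/3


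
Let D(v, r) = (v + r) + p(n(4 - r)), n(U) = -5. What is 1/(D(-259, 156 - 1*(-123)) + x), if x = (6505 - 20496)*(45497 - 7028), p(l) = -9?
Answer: -1/538219768 ≈ -1.8580e-9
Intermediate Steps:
x = -538219779 (x = -13991*38469 = -538219779)
D(v, r) = -9 + r + v (D(v, r) = (v + r) - 9 = (r + v) - 9 = -9 + r + v)
1/(D(-259, 156 - 1*(-123)) + x) = 1/((-9 + (156 - 1*(-123)) - 259) - 538219779) = 1/((-9 + (156 + 123) - 259) - 538219779) = 1/((-9 + 279 - 259) - 538219779) = 1/(11 - 538219779) = 1/(-538219768) = -1/538219768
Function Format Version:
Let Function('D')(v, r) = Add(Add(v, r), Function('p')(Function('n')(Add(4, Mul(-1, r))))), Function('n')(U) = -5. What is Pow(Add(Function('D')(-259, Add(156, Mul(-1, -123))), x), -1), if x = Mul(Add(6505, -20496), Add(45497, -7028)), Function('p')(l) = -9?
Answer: Rational(-1, 538219768) ≈ -1.8580e-9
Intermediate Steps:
x = -538219779 (x = Mul(-13991, 38469) = -538219779)
Function('D')(v, r) = Add(-9, r, v) (Function('D')(v, r) = Add(Add(v, r), -9) = Add(Add(r, v), -9) = Add(-9, r, v))
Pow(Add(Function('D')(-259, Add(156, Mul(-1, -123))), x), -1) = Pow(Add(Add(-9, Add(156, Mul(-1, -123)), -259), -538219779), -1) = Pow(Add(Add(-9, Add(156, 123), -259), -538219779), -1) = Pow(Add(Add(-9, 279, -259), -538219779), -1) = Pow(Add(11, -538219779), -1) = Pow(-538219768, -1) = Rational(-1, 538219768)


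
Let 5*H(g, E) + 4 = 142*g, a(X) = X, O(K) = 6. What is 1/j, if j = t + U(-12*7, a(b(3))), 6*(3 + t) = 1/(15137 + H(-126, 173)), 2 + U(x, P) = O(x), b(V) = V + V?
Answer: 346734/346739 ≈ 0.99999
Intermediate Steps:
b(V) = 2*V
U(x, P) = 4 (U(x, P) = -2 + 6 = 4)
H(g, E) = -⅘ + 142*g/5 (H(g, E) = -⅘ + (142*g)/5 = -⅘ + 142*g/5)
t = -1040197/346734 (t = -3 + 1/(6*(15137 + (-⅘ + (142/5)*(-126)))) = -3 + 1/(6*(15137 + (-⅘ - 17892/5))) = -3 + 1/(6*(15137 - 17896/5)) = -3 + 1/(6*(57789/5)) = -3 + (⅙)*(5/57789) = -3 + 5/346734 = -1040197/346734 ≈ -3.0000)
j = 346739/346734 (j = -1040197/346734 + 4 = 346739/346734 ≈ 1.0000)
1/j = 1/(346739/346734) = 346734/346739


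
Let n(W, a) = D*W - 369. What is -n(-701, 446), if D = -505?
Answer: -353636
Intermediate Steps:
n(W, a) = -369 - 505*W (n(W, a) = -505*W - 369 = -369 - 505*W)
-n(-701, 446) = -(-369 - 505*(-701)) = -(-369 + 354005) = -1*353636 = -353636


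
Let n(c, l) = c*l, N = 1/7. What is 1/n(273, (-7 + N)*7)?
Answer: -1/13104 ≈ -7.6313e-5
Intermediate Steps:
N = 1/7 (N = 1*(1/7) = 1/7 ≈ 0.14286)
1/n(273, (-7 + N)*7) = 1/(273*((-7 + 1/7)*7)) = 1/(273*(-48/7*7)) = 1/(273*(-48)) = 1/(-13104) = -1/13104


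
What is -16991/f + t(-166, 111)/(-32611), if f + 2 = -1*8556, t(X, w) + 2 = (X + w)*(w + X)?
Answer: 528222667/279084938 ≈ 1.8927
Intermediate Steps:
t(X, w) = -2 + (X + w)² (t(X, w) = -2 + (X + w)*(w + X) = -2 + (X + w)*(X + w) = -2 + (X + w)²)
f = -8558 (f = -2 - 1*8556 = -2 - 8556 = -8558)
-16991/f + t(-166, 111)/(-32611) = -16991/(-8558) + (-2 + (-166 + 111)²)/(-32611) = -16991*(-1/8558) + (-2 + (-55)²)*(-1/32611) = 16991/8558 + (-2 + 3025)*(-1/32611) = 16991/8558 + 3023*(-1/32611) = 16991/8558 - 3023/32611 = 528222667/279084938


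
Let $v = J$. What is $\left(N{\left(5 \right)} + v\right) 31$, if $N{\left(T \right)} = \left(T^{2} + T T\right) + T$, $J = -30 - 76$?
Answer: $-1581$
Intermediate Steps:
$J = -106$
$v = -106$
$N{\left(T \right)} = T + 2 T^{2}$ ($N{\left(T \right)} = \left(T^{2} + T^{2}\right) + T = 2 T^{2} + T = T + 2 T^{2}$)
$\left(N{\left(5 \right)} + v\right) 31 = \left(5 \left(1 + 2 \cdot 5\right) - 106\right) 31 = \left(5 \left(1 + 10\right) - 106\right) 31 = \left(5 \cdot 11 - 106\right) 31 = \left(55 - 106\right) 31 = \left(-51\right) 31 = -1581$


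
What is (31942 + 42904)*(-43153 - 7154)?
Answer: -3765277722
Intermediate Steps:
(31942 + 42904)*(-43153 - 7154) = 74846*(-50307) = -3765277722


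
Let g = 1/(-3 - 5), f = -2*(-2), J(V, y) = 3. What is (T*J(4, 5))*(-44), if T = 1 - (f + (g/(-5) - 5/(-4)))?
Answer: 5643/10 ≈ 564.30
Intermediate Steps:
f = 4
g = -⅛ (g = 1/(-8) = -⅛ ≈ -0.12500)
T = -171/40 (T = 1 - (4 + (-⅛/(-5) - 5/(-4))) = 1 - (4 + (-⅛*(-⅕) - 5*(-¼))) = 1 - (4 + (1/40 + 5/4)) = 1 - (4 + 51/40) = 1 - 1*211/40 = 1 - 211/40 = -171/40 ≈ -4.2750)
(T*J(4, 5))*(-44) = -171/40*3*(-44) = -513/40*(-44) = 5643/10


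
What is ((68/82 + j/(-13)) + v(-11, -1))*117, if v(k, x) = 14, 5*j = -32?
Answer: 367488/205 ≈ 1792.6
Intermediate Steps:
j = -32/5 (j = (⅕)*(-32) = -32/5 ≈ -6.4000)
((68/82 + j/(-13)) + v(-11, -1))*117 = ((68/82 - 32/5/(-13)) + 14)*117 = ((68*(1/82) - 32/5*(-1/13)) + 14)*117 = ((34/41 + 32/65) + 14)*117 = (3522/2665 + 14)*117 = (40832/2665)*117 = 367488/205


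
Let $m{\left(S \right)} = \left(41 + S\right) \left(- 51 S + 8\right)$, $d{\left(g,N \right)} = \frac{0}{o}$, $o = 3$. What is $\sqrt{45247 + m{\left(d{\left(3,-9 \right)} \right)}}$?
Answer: $5 \sqrt{1823} \approx 213.48$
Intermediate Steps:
$d{\left(g,N \right)} = 0$ ($d{\left(g,N \right)} = \frac{0}{3} = 0 \cdot \frac{1}{3} = 0$)
$m{\left(S \right)} = \left(8 - 51 S\right) \left(41 + S\right)$ ($m{\left(S \right)} = \left(41 + S\right) \left(8 - 51 S\right) = \left(8 - 51 S\right) \left(41 + S\right)$)
$\sqrt{45247 + m{\left(d{\left(3,-9 \right)} \right)}} = \sqrt{45247 - \left(-328 + 51 \cdot 0^{2}\right)} = \sqrt{45247 + \left(328 + 0 - 0\right)} = \sqrt{45247 + \left(328 + 0 + 0\right)} = \sqrt{45247 + 328} = \sqrt{45575} = 5 \sqrt{1823}$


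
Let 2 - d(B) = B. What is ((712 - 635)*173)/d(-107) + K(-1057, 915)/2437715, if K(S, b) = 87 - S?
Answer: 32472926211/265710935 ≈ 122.21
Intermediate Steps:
d(B) = 2 - B
((712 - 635)*173)/d(-107) + K(-1057, 915)/2437715 = ((712 - 635)*173)/(2 - 1*(-107)) + (87 - 1*(-1057))/2437715 = (77*173)/(2 + 107) + (87 + 1057)*(1/2437715) = 13321/109 + 1144*(1/2437715) = 13321*(1/109) + 1144/2437715 = 13321/109 + 1144/2437715 = 32472926211/265710935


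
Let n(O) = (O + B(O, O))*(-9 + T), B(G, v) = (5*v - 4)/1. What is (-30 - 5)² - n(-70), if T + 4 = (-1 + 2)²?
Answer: -3863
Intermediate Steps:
T = -3 (T = -4 + (-1 + 2)² = -4 + 1² = -4 + 1 = -3)
B(G, v) = -4 + 5*v (B(G, v) = (-4 + 5*v)*1 = -4 + 5*v)
n(O) = 48 - 72*O (n(O) = (O + (-4 + 5*O))*(-9 - 3) = (-4 + 6*O)*(-12) = 48 - 72*O)
(-30 - 5)² - n(-70) = (-30 - 5)² - (48 - 72*(-70)) = (-35)² - (48 + 5040) = 1225 - 1*5088 = 1225 - 5088 = -3863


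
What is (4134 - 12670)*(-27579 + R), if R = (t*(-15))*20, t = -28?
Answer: 163711944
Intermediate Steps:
R = 8400 (R = -28*(-15)*20 = 420*20 = 8400)
(4134 - 12670)*(-27579 + R) = (4134 - 12670)*(-27579 + 8400) = -8536*(-19179) = 163711944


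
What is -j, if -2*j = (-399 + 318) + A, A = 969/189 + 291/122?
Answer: -564827/15372 ≈ -36.744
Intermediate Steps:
A = 57739/7686 (A = 969*(1/189) + 291*(1/122) = 323/63 + 291/122 = 57739/7686 ≈ 7.5122)
j = 564827/15372 (j = -((-399 + 318) + 57739/7686)/2 = -(-81 + 57739/7686)/2 = -1/2*(-564827/7686) = 564827/15372 ≈ 36.744)
-j = -1*564827/15372 = -564827/15372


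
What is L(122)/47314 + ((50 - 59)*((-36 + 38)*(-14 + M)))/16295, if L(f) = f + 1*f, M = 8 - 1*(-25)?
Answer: -6102704/385490815 ≈ -0.015831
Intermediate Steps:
M = 33 (M = 8 + 25 = 33)
L(f) = 2*f (L(f) = f + f = 2*f)
L(122)/47314 + ((50 - 59)*((-36 + 38)*(-14 + M)))/16295 = (2*122)/47314 + ((50 - 59)*((-36 + 38)*(-14 + 33)))/16295 = 244*(1/47314) - 18*19*(1/16295) = 122/23657 - 9*38*(1/16295) = 122/23657 - 342*1/16295 = 122/23657 - 342/16295 = -6102704/385490815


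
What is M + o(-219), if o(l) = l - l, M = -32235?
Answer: -32235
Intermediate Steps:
o(l) = 0
M + o(-219) = -32235 + 0 = -32235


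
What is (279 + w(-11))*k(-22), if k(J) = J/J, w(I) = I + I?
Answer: 257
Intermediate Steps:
w(I) = 2*I
k(J) = 1
(279 + w(-11))*k(-22) = (279 + 2*(-11))*1 = (279 - 22)*1 = 257*1 = 257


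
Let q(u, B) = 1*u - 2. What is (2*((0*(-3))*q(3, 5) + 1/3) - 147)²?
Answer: 192721/9 ≈ 21413.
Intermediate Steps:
q(u, B) = -2 + u (q(u, B) = u - 2 = -2 + u)
(2*((0*(-3))*q(3, 5) + 1/3) - 147)² = (2*((0*(-3))*(-2 + 3) + 1/3) - 147)² = (2*(0*1 + ⅓) - 147)² = (2*(0 + ⅓) - 147)² = (2*(⅓) - 147)² = (⅔ - 147)² = (-439/3)² = 192721/9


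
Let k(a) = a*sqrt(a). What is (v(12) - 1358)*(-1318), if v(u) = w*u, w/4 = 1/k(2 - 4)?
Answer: 1789844 - 15816*I*sqrt(2) ≈ 1.7898e+6 - 22367.0*I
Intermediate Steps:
k(a) = a**(3/2)
w = I*sqrt(2) (w = 4/((2 - 4)**(3/2)) = 4/((-2)**(3/2)) = 4/((-2*I*sqrt(2))) = 4*(I*sqrt(2)/4) = I*sqrt(2) ≈ 1.4142*I)
v(u) = I*u*sqrt(2) (v(u) = (I*sqrt(2))*u = I*u*sqrt(2))
(v(12) - 1358)*(-1318) = (I*12*sqrt(2) - 1358)*(-1318) = (12*I*sqrt(2) - 1358)*(-1318) = (-1358 + 12*I*sqrt(2))*(-1318) = 1789844 - 15816*I*sqrt(2)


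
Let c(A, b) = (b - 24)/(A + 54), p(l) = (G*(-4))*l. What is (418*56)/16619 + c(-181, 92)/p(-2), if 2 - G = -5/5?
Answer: 17554373/12663678 ≈ 1.3862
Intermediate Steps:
G = 3 (G = 2 - (-5)/5 = 2 - 1*(-1) = 2 + 1 = 3)
p(l) = -12*l (p(l) = (3*(-4))*l = -12*l)
c(A, b) = (-24 + b)/(54 + A)
(418*56)/16619 + c(-181, 92)/p(-2) = (418*56)/16619 + ((-24 + 92)/(54 - 181))/((-12*(-2))) = 23408*(1/16619) + (68/(-127))/24 = 23408/16619 - 1/127*68*(1/24) = 23408/16619 - 68/127*1/24 = 23408/16619 - 17/762 = 17554373/12663678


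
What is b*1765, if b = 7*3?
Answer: 37065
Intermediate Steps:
b = 21
b*1765 = 21*1765 = 37065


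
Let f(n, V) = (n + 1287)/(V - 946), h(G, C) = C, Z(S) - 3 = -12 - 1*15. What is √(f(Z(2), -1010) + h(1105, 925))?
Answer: √98236677/326 ≈ 30.403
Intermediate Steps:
Z(S) = -24 (Z(S) = 3 + (-12 - 1*15) = 3 + (-12 - 15) = 3 - 27 = -24)
f(n, V) = (1287 + n)/(-946 + V)
√(f(Z(2), -1010) + h(1105, 925)) = √((1287 - 24)/(-946 - 1010) + 925) = √(1263/(-1956) + 925) = √(-1/1956*1263 + 925) = √(-421/652 + 925) = √(602679/652) = √98236677/326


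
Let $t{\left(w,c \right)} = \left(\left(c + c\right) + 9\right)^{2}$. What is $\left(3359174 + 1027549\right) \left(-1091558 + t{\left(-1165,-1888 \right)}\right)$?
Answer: $57460504548513$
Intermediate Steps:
$t{\left(w,c \right)} = \left(9 + 2 c\right)^{2}$ ($t{\left(w,c \right)} = \left(2 c + 9\right)^{2} = \left(9 + 2 c\right)^{2}$)
$\left(3359174 + 1027549\right) \left(-1091558 + t{\left(-1165,-1888 \right)}\right) = \left(3359174 + 1027549\right) \left(-1091558 + \left(9 + 2 \left(-1888\right)\right)^{2}\right) = 4386723 \left(-1091558 + \left(9 - 3776\right)^{2}\right) = 4386723 \left(-1091558 + \left(-3767\right)^{2}\right) = 4386723 \left(-1091558 + 14190289\right) = 4386723 \cdot 13098731 = 57460504548513$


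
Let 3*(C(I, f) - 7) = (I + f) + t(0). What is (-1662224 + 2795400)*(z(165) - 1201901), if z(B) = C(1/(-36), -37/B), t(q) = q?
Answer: -183864266622686/135 ≈ -1.3620e+12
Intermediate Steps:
C(I, f) = 7 + I/3 + f/3 (C(I, f) = 7 + ((I + f) + 0)/3 = 7 + (I + f)/3 = 7 + (I/3 + f/3) = 7 + I/3 + f/3)
z(B) = 755/108 - 37/(3*B) (z(B) = 7 + (⅓)/(-36) + (-37/B)/3 = 7 + (⅓)*(-1/36) - 37/(3*B) = 7 - 1/108 - 37/(3*B) = 755/108 - 37/(3*B))
(-1662224 + 2795400)*(z(165) - 1201901) = (-1662224 + 2795400)*((1/108)*(-1332 + 755*165)/165 - 1201901) = 1133176*((1/108)*(1/165)*(-1332 + 124575) - 1201901) = 1133176*((1/108)*(1/165)*123243 - 1201901) = 1133176*(41081/5940 - 1201901) = 1133176*(-7139250859/5940) = -183864266622686/135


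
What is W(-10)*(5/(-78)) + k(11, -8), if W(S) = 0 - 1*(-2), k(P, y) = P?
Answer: 424/39 ≈ 10.872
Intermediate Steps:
W(S) = 2 (W(S) = 0 + 2 = 2)
W(-10)*(5/(-78)) + k(11, -8) = 2*(5/(-78)) + 11 = 2*(5*(-1/78)) + 11 = 2*(-5/78) + 11 = -5/39 + 11 = 424/39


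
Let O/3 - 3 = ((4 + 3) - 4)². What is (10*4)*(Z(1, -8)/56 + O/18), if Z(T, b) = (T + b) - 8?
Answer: 485/7 ≈ 69.286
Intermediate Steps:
Z(T, b) = -8 + T + b
O = 36 (O = 9 + 3*((4 + 3) - 4)² = 9 + 3*(7 - 4)² = 9 + 3*3² = 9 + 3*9 = 9 + 27 = 36)
(10*4)*(Z(1, -8)/56 + O/18) = (10*4)*((-8 + 1 - 8)/56 + 36/18) = 40*(-15*1/56 + 36*(1/18)) = 40*(-15/56 + 2) = 40*(97/56) = 485/7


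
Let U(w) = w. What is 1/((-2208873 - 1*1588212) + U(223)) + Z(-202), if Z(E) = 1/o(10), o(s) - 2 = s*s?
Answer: 949190/96819981 ≈ 0.0098037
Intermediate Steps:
o(s) = 2 + s**2 (o(s) = 2 + s*s = 2 + s**2)
Z(E) = 1/102 (Z(E) = 1/(2 + 10**2) = 1/(2 + 100) = 1/102)
1/((-2208873 - 1*1588212) + U(223)) + Z(-202) = 1/((-2208873 - 1*1588212) + 223) + 1/102 = 1/((-2208873 - 1588212) + 223) + 1/102 = 1/(-3797085 + 223) + 1/102 = 1/(-3796862) + 1/102 = -1/3796862 + 1/102 = 949190/96819981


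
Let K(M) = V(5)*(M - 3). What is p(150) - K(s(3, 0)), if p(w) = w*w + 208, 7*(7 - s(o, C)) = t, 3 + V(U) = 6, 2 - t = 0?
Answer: 158878/7 ≈ 22697.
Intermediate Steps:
t = 2 (t = 2 - 1*0 = 2 + 0 = 2)
V(U) = 3 (V(U) = -3 + 6 = 3)
s(o, C) = 47/7 (s(o, C) = 7 - ⅐*2 = 7 - 2/7 = 47/7)
p(w) = 208 + w² (p(w) = w² + 208 = 208 + w²)
K(M) = -9 + 3*M (K(M) = 3*(M - 3) = 3*(-3 + M) = -9 + 3*M)
p(150) - K(s(3, 0)) = (208 + 150²) - (-9 + 3*(47/7)) = (208 + 22500) - (-9 + 141/7) = 22708 - 1*78/7 = 22708 - 78/7 = 158878/7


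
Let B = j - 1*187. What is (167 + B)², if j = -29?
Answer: 2401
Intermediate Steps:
B = -216 (B = -29 - 1*187 = -29 - 187 = -216)
(167 + B)² = (167 - 216)² = (-49)² = 2401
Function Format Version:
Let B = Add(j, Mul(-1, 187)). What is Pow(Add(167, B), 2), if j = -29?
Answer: 2401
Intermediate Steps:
B = -216 (B = Add(-29, Mul(-1, 187)) = Add(-29, -187) = -216)
Pow(Add(167, B), 2) = Pow(Add(167, -216), 2) = Pow(-49, 2) = 2401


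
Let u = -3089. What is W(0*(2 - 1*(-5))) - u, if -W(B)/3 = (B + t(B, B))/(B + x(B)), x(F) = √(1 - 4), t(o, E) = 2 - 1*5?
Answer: 3089 - 3*I*√3 ≈ 3089.0 - 5.1962*I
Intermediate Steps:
t(o, E) = -3 (t(o, E) = 2 - 5 = -3)
x(F) = I*√3 (x(F) = √(-3) = I*√3)
W(B) = -3*(-3 + B)/(B + I*√3) (W(B) = -3*(B - 3)/(B + I*√3) = -3*(-3 + B)/(B + I*√3))
W(0*(2 - 1*(-5))) - u = 3*(3 - 0*(2 - 1*(-5)))/(0*(2 - 1*(-5)) + I*√3) - 1*(-3089) = 3*(3 - 0*(2 + 5))/(0*(2 + 5) + I*√3) + 3089 = 3*(3 - 0*7)/(0*7 + I*√3) + 3089 = 3*(3 - 1*0)/(0 + I*√3) + 3089 = 3*(3 + 0)/((I*√3)) + 3089 = 3*(-I*√3/3)*3 + 3089 = -3*I*√3 + 3089 = 3089 - 3*I*√3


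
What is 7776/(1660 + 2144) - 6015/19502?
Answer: 10730541/6182134 ≈ 1.7357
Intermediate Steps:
7776/(1660 + 2144) - 6015/19502 = 7776/3804 - 6015*1/19502 = 7776*(1/3804) - 6015/19502 = 648/317 - 6015/19502 = 10730541/6182134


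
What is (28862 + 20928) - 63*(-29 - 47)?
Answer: 54578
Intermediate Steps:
(28862 + 20928) - 63*(-29 - 47) = 49790 - 63*(-76) = 49790 + 4788 = 54578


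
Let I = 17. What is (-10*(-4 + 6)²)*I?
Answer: -680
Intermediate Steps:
(-10*(-4 + 6)²)*I = -10*(-4 + 6)²*17 = -10*2²*17 = -10*4*17 = -40*17 = -680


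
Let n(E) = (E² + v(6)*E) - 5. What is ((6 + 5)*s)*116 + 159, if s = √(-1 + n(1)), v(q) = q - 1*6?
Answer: 159 + 1276*I*√5 ≈ 159.0 + 2853.2*I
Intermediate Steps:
v(q) = -6 + q (v(q) = q - 6 = -6 + q)
n(E) = -5 + E² (n(E) = (E² + (-6 + 6)*E) - 5 = (E² + 0*E) - 5 = (E² + 0) - 5 = E² - 5 = -5 + E²)
s = I*√5 (s = √(-1 + (-5 + 1²)) = √(-1 + (-5 + 1)) = √(-1 - 4) = √(-5) = I*√5 ≈ 2.2361*I)
((6 + 5)*s)*116 + 159 = ((6 + 5)*(I*√5))*116 + 159 = (11*(I*√5))*116 + 159 = (11*I*√5)*116 + 159 = 1276*I*√5 + 159 = 159 + 1276*I*√5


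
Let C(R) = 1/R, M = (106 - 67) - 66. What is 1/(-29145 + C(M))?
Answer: -27/786916 ≈ -3.4311e-5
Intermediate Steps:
M = -27 (M = 39 - 66 = -27)
1/(-29145 + C(M)) = 1/(-29145 + 1/(-27)) = 1/(-29145 - 1/27) = 1/(-786916/27) = -27/786916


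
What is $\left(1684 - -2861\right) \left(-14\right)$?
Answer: $-63630$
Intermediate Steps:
$\left(1684 - -2861\right) \left(-14\right) = \left(1684 + 2861\right) \left(-14\right) = 4545 \left(-14\right) = -63630$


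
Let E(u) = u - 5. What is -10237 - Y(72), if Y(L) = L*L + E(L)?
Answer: -15488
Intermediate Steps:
E(u) = -5 + u
Y(L) = -5 + L + L² (Y(L) = L*L + (-5 + L) = L² + (-5 + L) = -5 + L + L²)
-10237 - Y(72) = -10237 - (-5 + 72 + 72²) = -10237 - (-5 + 72 + 5184) = -10237 - 1*5251 = -10237 - 5251 = -15488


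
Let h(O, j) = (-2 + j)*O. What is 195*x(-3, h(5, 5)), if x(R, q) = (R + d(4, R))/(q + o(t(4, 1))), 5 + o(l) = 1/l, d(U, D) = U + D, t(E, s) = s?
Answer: -390/11 ≈ -35.455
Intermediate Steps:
h(O, j) = O*(-2 + j)
d(U, D) = D + U
o(l) = -5 + 1/l
x(R, q) = (4 + 2*R)/(-4 + q) (x(R, q) = (R + (R + 4))/(q + (-5 + 1/1)) = (R + (4 + R))/(q + (-5 + 1)) = (4 + 2*R)/(q - 4) = (4 + 2*R)/(-4 + q))
195*x(-3, h(5, 5)) = 195*(2*(2 - 3)/(-4 + 5*(-2 + 5))) = 195*(2*(-1)/(-4 + 5*3)) = 195*(2*(-1)/(-4 + 15)) = 195*(2*(-1)/11) = 195*(2*(1/11)*(-1)) = 195*(-2/11) = -390/11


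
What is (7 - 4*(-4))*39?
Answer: 897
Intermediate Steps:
(7 - 4*(-4))*39 = (7 + 16)*39 = 23*39 = 897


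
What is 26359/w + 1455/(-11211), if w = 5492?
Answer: 95839963/20523604 ≈ 4.6697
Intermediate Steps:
26359/w + 1455/(-11211) = 26359/5492 + 1455/(-11211) = 26359*(1/5492) + 1455*(-1/11211) = 26359/5492 - 485/3737 = 95839963/20523604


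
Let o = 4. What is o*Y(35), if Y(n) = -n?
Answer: -140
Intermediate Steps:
o*Y(35) = 4*(-1*35) = 4*(-35) = -140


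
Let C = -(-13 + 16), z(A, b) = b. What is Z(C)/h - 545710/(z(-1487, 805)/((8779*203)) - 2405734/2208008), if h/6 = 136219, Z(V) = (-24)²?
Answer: 20893600882984882424312/41698291224706203 ≈ 5.0107e+5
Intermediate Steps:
C = -3 (C = -1*3 = -3)
Z(V) = 576
h = 817314 (h = 6*136219 = 817314)
Z(C)/h - 545710/(z(-1487, 805)/((8779*203)) - 2405734/2208008) = 576/817314 - 545710/(805/((8779*203)) - 2405734/2208008) = 576*(1/817314) - 545710/(805/1782137 - 2405734*1/2208008) = 96/136219 - 545710/(805*(1/1782137) - 1202867/1104004) = 96/136219 - 545710/(115/254591 - 1202867/1104004) = 96/136219 - 545710/(-306112151937/281069482364) = 96/136219 - 545710*(-281069482364/306112151937) = 96/136219 + 153382427220858440/306112151937 = 20893600882984882424312/41698291224706203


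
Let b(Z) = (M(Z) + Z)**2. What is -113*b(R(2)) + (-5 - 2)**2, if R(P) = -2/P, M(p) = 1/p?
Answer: -403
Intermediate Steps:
b(Z) = (Z + 1/Z)**2 (b(Z) = (1/Z + Z)**2 = (Z + 1/Z)**2)
-113*b(R(2)) + (-5 - 2)**2 = -113*(1 + (-2/2)**2)**2/(-2/2)**2 + (-5 - 2)**2 = -113*(1 + (-2*1/2)**2)**2/(-2*1/2)**2 + (-7)**2 = -113*(1 + (-1)**2)**2/(-1)**2 + 49 = -113*(1 + 1)**2 + 49 = -113*2**2 + 49 = -113*4 + 49 = -452 + 49 = -403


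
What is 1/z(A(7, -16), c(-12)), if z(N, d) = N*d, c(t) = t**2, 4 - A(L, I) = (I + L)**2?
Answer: -1/11088 ≈ -9.0188e-5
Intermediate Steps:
A(L, I) = 4 - (I + L)**2
1/z(A(7, -16), c(-12)) = 1/((4 - (-16 + 7)**2)*(-12)**2) = 1/((4 - 1*(-9)**2)*144) = 1/((4 - 1*81)*144) = 1/((4 - 81)*144) = 1/(-77*144) = 1/(-11088) = -1/11088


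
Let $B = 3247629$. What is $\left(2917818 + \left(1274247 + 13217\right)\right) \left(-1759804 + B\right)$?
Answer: $6256723691650$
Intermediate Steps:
$\left(2917818 + \left(1274247 + 13217\right)\right) \left(-1759804 + B\right) = \left(2917818 + \left(1274247 + 13217\right)\right) \left(-1759804 + 3247629\right) = \left(2917818 + 1287464\right) 1487825 = 4205282 \cdot 1487825 = 6256723691650$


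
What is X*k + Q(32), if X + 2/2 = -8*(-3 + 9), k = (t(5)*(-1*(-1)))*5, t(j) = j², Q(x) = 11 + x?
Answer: -6082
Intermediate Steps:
k = 125 (k = (5²*(-1*(-1)))*5 = (25*1)*5 = 25*5 = 125)
X = -49 (X = -1 - 8*(-3 + 9) = -1 - 8*6 = -1 - 48 = -49)
X*k + Q(32) = -49*125 + (11 + 32) = -6125 + 43 = -6082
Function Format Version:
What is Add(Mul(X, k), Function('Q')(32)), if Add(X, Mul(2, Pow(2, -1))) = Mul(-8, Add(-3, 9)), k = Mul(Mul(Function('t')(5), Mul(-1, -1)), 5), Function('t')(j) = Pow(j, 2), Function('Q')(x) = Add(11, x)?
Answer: -6082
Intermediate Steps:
k = 125 (k = Mul(Mul(Pow(5, 2), Mul(-1, -1)), 5) = Mul(Mul(25, 1), 5) = Mul(25, 5) = 125)
X = -49 (X = Add(-1, Mul(-8, Add(-3, 9))) = Add(-1, Mul(-8, 6)) = Add(-1, -48) = -49)
Add(Mul(X, k), Function('Q')(32)) = Add(Mul(-49, 125), Add(11, 32)) = Add(-6125, 43) = -6082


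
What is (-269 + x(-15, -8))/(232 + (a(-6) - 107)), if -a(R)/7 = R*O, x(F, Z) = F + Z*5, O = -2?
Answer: -324/41 ≈ -7.9024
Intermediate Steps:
x(F, Z) = F + 5*Z
a(R) = 14*R (a(R) = -7*R*(-2) = -(-14)*R = 14*R)
(-269 + x(-15, -8))/(232 + (a(-6) - 107)) = (-269 + (-15 + 5*(-8)))/(232 + (14*(-6) - 107)) = (-269 + (-15 - 40))/(232 + (-84 - 107)) = (-269 - 55)/(232 - 191) = -324/41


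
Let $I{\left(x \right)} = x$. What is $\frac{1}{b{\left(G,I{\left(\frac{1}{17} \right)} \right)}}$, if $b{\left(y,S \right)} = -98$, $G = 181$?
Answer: $- \frac{1}{98} \approx -0.010204$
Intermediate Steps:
$\frac{1}{b{\left(G,I{\left(\frac{1}{17} \right)} \right)}} = \frac{1}{-98} = - \frac{1}{98}$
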